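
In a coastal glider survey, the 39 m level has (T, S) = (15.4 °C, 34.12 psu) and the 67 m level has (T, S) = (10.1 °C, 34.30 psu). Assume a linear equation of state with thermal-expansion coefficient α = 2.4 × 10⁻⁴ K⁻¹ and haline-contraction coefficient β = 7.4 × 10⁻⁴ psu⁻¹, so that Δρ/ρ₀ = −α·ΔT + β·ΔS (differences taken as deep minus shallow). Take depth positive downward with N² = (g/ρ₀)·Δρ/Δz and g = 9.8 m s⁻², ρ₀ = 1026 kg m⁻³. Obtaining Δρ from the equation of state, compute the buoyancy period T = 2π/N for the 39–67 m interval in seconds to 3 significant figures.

ΔT = -5.3 K, ΔS = +0.18 psu (deep − shallow).
Δρ/ρ₀ = −αΔT + βΔS = 1.272 × 10⁻³ + 1.332 × 10⁻⁴ = 1.4052 × 10⁻³, so Δρ ≈ 1.442 kg m⁻³.
N² = (g/ρ₀)·Δρ/Δz = g·(Δρ/ρ₀)/Δz = 9.8 × 1.4052 × 10⁻³ / 28 = 4.9182 × 10⁻⁴ s⁻².
N = √(4.9182 × 10⁻⁴) = 0.022177 rad s⁻¹ → T = 2π/N = 283.32 s ≈ 283 s.

283 s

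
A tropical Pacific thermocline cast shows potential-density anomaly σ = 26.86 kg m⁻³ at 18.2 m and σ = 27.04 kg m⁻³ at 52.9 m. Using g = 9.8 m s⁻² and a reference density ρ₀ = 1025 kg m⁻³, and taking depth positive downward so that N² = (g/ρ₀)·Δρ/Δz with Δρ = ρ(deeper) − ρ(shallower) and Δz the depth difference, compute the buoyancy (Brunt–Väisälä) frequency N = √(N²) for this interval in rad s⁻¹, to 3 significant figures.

7.04 × 10⁻³ rad s⁻¹

Δρ = 1027.04 − 1026.86 = 0.18 kg m⁻³ over Δz = 52.9 − 18.2 = 34.7 m.
N² = (9.8/1025) × (0.18/34.7) = 4.9596 × 10⁻⁵ s⁻².
N = √(4.9596 × 10⁻⁵) = 7.0424 × 10⁻³ rad s⁻¹ ≈ 7.04 × 10⁻³ rad s⁻¹.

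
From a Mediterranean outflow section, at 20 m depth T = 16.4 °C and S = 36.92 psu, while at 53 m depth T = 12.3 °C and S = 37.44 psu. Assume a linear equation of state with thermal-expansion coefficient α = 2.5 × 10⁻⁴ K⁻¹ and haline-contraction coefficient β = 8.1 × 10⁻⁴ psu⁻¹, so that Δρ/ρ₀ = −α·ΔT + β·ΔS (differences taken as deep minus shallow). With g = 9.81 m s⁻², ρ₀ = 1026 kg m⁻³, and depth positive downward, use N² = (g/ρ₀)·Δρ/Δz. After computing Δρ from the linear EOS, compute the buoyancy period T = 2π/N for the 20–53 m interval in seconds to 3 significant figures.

ΔT = -4.1 K, ΔS = +0.52 psu (deep − shallow).
Δρ/ρ₀ = −αΔT + βΔS = 1.025 × 10⁻³ + 4.212 × 10⁻⁴ = 1.4462 × 10⁻³, so Δρ ≈ 1.484 kg m⁻³.
N² = (g/ρ₀)·Δρ/Δz = g·(Δρ/ρ₀)/Δz = 9.81 × 1.4462 × 10⁻³ / 33 = 4.2992 × 10⁻⁴ s⁻².
N = √(4.2992 × 10⁻⁴) = 0.020735 rad s⁻¹ → T = 2π/N = 303.02 s ≈ 303 s.

303 s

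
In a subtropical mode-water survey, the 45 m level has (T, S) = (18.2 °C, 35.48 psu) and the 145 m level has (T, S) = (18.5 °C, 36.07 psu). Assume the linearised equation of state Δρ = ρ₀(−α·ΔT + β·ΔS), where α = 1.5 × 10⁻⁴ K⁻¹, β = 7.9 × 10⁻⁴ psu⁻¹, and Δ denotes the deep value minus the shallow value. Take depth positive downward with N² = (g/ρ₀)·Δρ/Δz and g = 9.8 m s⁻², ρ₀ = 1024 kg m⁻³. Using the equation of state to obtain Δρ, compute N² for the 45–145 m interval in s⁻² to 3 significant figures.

ΔT = +0.3 K, ΔS = +0.59 psu (deep − shallow).
Δρ/ρ₀ = −αΔT + βΔS = -4.50 × 10⁻⁵ + 4.661 × 10⁻⁴ = 4.211 × 10⁻⁴, so Δρ ≈ 0.4312 kg m⁻³.
N² = (g/ρ₀)·Δρ/Δz = g·(Δρ/ρ₀)/Δz = 9.8 × 4.211 × 10⁻⁴ / 100 = 4.1268 × 10⁻⁵ s⁻² ≈ 4.13 × 10⁻⁵ s⁻².

4.13 × 10⁻⁵ s⁻²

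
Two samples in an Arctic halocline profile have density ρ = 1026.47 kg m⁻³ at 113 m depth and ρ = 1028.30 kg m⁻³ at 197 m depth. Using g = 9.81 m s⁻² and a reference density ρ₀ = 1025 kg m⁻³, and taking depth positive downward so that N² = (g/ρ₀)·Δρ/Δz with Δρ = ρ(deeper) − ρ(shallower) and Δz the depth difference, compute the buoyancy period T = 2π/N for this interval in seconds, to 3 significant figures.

435 s

Δρ = 1028.30 − 1026.47 = 1.83 kg m⁻³ over Δz = 197 − 113 = 84 m.
N² = (9.81/1025) × (1.83/84) = 2.0851 × 10⁻⁴ s⁻².
N = √(2.0851 × 10⁻⁴) = 0.014440 rad s⁻¹, so T = 2π/N = 435.12 s ≈ 435 s.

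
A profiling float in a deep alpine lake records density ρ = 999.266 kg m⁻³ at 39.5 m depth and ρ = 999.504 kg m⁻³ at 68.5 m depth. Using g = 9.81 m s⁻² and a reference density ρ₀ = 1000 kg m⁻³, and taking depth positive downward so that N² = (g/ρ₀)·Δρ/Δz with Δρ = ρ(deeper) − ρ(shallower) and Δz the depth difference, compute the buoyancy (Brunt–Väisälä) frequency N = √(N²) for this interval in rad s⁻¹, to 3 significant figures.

Δρ = 999.504 − 999.266 = 0.238 kg m⁻³ over Δz = 68.5 − 39.5 = 29 m.
N² = (9.81/1000) × (0.238/29) = 8.0510 × 10⁻⁵ s⁻².
N = √(8.0510 × 10⁻⁵) = 8.9727 × 10⁻³ rad s⁻¹ ≈ 8.97 × 10⁻³ rad s⁻¹.

8.97 × 10⁻³ rad s⁻¹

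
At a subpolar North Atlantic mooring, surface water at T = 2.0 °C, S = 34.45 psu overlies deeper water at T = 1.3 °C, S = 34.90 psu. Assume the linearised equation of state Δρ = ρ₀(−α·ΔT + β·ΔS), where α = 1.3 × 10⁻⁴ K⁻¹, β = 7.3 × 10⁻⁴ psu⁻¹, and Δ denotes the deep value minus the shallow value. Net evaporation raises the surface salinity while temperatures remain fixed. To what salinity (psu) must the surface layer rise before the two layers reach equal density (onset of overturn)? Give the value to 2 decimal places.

35.02 psu

Neutral buoyancy requires −α(T_deep − T_surf) + β(S_deep − S_surf′) = 0.
S_surf′ = S_deep − (α/β)·ΔT = 34.90 − (1.3 × 10⁻⁴/7.3 × 10⁻⁴)·(-0.7) = 35.0247 psu.
Increase required: 35.0247 − 34.45 = 0.5747 psu.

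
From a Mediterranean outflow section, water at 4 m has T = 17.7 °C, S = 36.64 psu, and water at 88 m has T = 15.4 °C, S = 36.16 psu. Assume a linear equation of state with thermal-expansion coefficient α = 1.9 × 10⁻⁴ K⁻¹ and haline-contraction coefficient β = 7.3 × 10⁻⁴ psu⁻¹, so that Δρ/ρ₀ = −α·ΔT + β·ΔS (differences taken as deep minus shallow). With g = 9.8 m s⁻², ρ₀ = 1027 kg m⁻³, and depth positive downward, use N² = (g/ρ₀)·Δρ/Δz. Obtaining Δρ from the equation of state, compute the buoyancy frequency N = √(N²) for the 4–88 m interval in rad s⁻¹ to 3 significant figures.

ΔT = -2.3 K, ΔS = -0.48 psu (deep − shallow).
Δρ/ρ₀ = −αΔT + βΔS = 4.37 × 10⁻⁴ − 3.504 × 10⁻⁴ = 8.66 × 10⁻⁵, so Δρ ≈ 0.08894 kg m⁻³.
N² = (g/ρ₀)·Δρ/Δz = g·(Δρ/ρ₀)/Δz = 9.8 × 8.66 × 10⁻⁵ / 84 = 1.0103 × 10⁻⁵ s⁻².
N = √(1.0103 × 10⁻⁵) = 3.1785 × 10⁻³ rad s⁻¹ ≈ 3.18 × 10⁻³ rad s⁻¹.

3.18 × 10⁻³ rad s⁻¹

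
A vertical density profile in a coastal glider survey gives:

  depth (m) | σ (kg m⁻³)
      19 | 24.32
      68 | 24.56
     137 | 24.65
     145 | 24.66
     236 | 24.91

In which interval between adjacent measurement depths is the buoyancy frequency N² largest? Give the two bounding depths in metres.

19–68 m

Compute the density gradient over each adjacent pair:
  19–68 m: Δρ/Δz = 0.24/49 = 4.9 × 10⁻³ kg m⁻⁴
  68–137 m: Δρ/Δz = 0.09/69 = 1.3 × 10⁻³ kg m⁻⁴
  137–145 m: Δρ/Δz = 0.01/8 = 1.3 × 10⁻³ kg m⁻⁴
  145–236 m: Δρ/Δz = 0.25/91 = 2.7 × 10⁻³ kg m⁻⁴
The largest gradient is in the 19–68 m interval — the pycnocline.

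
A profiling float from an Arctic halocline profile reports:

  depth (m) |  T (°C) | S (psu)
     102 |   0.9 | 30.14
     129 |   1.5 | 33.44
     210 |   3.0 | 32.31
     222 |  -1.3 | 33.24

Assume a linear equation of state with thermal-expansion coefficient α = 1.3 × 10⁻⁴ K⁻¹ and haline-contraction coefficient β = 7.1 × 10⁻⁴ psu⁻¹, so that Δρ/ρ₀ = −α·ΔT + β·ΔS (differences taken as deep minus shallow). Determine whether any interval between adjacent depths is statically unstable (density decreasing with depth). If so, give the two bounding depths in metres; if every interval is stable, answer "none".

Evaluate Δρ/ρ₀ = −αΔT + βΔS across each adjacent pair:
  102–129 m: −αΔT+βΔS = −(1.3 × 10⁻⁴)(+0.6)+(7.1 × 10⁻⁴)(+3.30) = 2.3 × 10⁻³ → stable
  129–210 m: −αΔT+βΔS = −(1.3 × 10⁻⁴)(+1.5)+(7.1 × 10⁻⁴)(-1.13) = -1.0 × 10⁻³ → UNSTABLE
  210–222 m: −αΔT+βΔS = −(1.3 × 10⁻⁴)(-4.3)+(7.1 × 10⁻⁴)(+0.93) = 1.2 × 10⁻³ → stable
The 129–210 m interval has Δρ < 0: lighter water underlies denser water.

129–210 m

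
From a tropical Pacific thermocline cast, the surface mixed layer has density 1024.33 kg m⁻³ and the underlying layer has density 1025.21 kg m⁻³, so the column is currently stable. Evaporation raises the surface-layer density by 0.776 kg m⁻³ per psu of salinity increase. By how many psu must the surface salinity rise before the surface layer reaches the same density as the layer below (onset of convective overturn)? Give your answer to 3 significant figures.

1.13 psu

Density deficit of the surface layer: 1025.21 − 1024.33 = 0.88 kg m⁻³.
Required change = 0.88 / 0.776 = 1.13 psu.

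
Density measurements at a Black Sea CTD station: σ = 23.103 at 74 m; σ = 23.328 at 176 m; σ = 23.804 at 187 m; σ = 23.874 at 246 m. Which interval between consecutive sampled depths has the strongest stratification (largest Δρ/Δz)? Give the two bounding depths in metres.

Compute the density gradient over each adjacent pair:
  74–176 m: Δρ/Δz = 0.225/102 = 2.2 × 10⁻³ kg m⁻⁴
  176–187 m: Δρ/Δz = 0.476/11 = 0.043 kg m⁻⁴
  187–246 m: Δρ/Δz = 0.070/59 = 1.2 × 10⁻³ kg m⁻⁴
The largest gradient is in the 176–187 m interval — the pycnocline.

176–187 m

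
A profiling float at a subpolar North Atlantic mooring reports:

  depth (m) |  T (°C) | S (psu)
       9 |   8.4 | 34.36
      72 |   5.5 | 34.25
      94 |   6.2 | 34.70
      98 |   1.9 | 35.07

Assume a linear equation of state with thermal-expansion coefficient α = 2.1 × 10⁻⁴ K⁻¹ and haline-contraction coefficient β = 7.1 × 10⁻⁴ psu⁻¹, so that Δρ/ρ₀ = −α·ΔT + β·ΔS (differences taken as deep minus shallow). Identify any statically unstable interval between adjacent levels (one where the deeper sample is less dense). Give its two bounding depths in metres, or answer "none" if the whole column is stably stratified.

Evaluate Δρ/ρ₀ = −αΔT + βΔS across each adjacent pair:
  9–72 m: −αΔT+βΔS = −(2.1 × 10⁻⁴)(-2.9)+(7.1 × 10⁻⁴)(-0.11) = 5.3 × 10⁻⁴ → stable
  72–94 m: −αΔT+βΔS = −(2.1 × 10⁻⁴)(+0.7)+(7.1 × 10⁻⁴)(+0.45) = 1.7 × 10⁻⁴ → stable
  94–98 m: −αΔT+βΔS = −(2.1 × 10⁻⁴)(-4.3)+(7.1 × 10⁻⁴)(+0.37) = 1.2 × 10⁻³ → stable
Every interval has Δρ > 0: the column is stably stratified throughout.

none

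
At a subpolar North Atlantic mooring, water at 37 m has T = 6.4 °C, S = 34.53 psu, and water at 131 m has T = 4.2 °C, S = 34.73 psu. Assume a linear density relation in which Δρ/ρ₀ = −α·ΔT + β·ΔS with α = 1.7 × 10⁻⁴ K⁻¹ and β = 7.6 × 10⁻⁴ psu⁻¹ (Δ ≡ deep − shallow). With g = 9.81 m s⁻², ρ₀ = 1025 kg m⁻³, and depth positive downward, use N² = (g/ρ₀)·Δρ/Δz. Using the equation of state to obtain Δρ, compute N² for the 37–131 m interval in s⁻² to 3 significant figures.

ΔT = -2.2 K, ΔS = +0.20 psu (deep − shallow).
Δρ/ρ₀ = −αΔT + βΔS = 3.74 × 10⁻⁴ + 1.52 × 10⁻⁴ = 5.26 × 10⁻⁴, so Δρ ≈ 0.5392 kg m⁻³.
N² = (g/ρ₀)·Δρ/Δz = g·(Δρ/ρ₀)/Δz = 9.81 × 5.26 × 10⁻⁴ / 94 = 5.4894 × 10⁻⁵ s⁻² ≈ 5.49 × 10⁻⁵ s⁻².

5.49 × 10⁻⁵ s⁻²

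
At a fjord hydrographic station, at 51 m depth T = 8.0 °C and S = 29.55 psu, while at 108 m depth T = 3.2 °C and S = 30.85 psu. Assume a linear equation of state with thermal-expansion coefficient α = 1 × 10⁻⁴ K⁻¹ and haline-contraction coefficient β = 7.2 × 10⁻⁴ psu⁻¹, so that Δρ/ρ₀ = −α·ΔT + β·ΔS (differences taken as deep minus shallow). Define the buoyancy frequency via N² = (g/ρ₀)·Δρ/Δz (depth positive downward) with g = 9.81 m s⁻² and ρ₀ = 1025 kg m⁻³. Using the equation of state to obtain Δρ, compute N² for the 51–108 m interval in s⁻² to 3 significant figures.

ΔT = -4.8 K, ΔS = +1.30 psu (deep − shallow).
Δρ/ρ₀ = −αΔT + βΔS = 4.80 × 10⁻⁴ + 9.36 × 10⁻⁴ = 1.416 × 10⁻³, so Δρ ≈ 1.451 kg m⁻³.
N² = (g/ρ₀)·Δρ/Δz = g·(Δρ/ρ₀)/Δz = 9.81 × 1.416 × 10⁻³ / 57 = 2.4370 × 10⁻⁴ s⁻² ≈ 2.44 × 10⁻⁴ s⁻².

2.44 × 10⁻⁴ s⁻²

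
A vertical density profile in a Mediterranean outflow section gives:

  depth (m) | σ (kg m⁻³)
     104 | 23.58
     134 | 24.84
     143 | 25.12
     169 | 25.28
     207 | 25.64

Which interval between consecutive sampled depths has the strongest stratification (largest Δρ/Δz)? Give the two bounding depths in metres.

Compute the density gradient over each adjacent pair:
  104–134 m: Δρ/Δz = 1.26/30 = 0.042 kg m⁻⁴
  134–143 m: Δρ/Δz = 0.28/9 = 0.031 kg m⁻⁴
  143–169 m: Δρ/Δz = 0.16/26 = 6.2 × 10⁻³ kg m⁻⁴
  169–207 m: Δρ/Δz = 0.36/38 = 9.5 × 10⁻³ kg m⁻⁴
The largest gradient is in the 104–134 m interval — the pycnocline.

104–134 m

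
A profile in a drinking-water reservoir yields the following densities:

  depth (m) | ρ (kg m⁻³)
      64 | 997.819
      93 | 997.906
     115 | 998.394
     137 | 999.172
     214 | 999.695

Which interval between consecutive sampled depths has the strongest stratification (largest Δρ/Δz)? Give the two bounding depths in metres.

115–137 m

Compute the density gradient over each adjacent pair:
  64–93 m: Δρ/Δz = 0.087/29 = 3.0 × 10⁻³ kg m⁻⁴
  93–115 m: Δρ/Δz = 0.488/22 = 0.022 kg m⁻⁴
  115–137 m: Δρ/Δz = 0.778/22 = 0.035 kg m⁻⁴
  137–214 m: Δρ/Δz = 0.523/77 = 6.8 × 10⁻³ kg m⁻⁴
The largest gradient is in the 115–137 m interval — the pycnocline.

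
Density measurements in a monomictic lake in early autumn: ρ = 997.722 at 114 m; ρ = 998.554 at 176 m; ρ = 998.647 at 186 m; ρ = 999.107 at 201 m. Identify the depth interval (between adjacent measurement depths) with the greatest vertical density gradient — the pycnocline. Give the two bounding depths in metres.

Compute the density gradient over each adjacent pair:
  114–176 m: Δρ/Δz = 0.832/62 = 0.013 kg m⁻⁴
  176–186 m: Δρ/Δz = 0.093/10 = 9.3 × 10⁻³ kg m⁻⁴
  186–201 m: Δρ/Δz = 0.460/15 = 0.031 kg m⁻⁴
The largest gradient is in the 186–201 m interval — the pycnocline.

186–201 m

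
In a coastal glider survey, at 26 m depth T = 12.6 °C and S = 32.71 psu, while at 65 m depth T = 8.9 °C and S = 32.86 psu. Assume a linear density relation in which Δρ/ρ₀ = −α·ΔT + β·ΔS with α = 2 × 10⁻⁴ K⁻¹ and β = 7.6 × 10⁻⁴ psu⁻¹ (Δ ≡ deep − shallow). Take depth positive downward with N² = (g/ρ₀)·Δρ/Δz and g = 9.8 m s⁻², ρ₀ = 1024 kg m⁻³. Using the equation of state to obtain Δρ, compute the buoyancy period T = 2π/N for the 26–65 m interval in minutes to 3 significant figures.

ΔT = -3.7 K, ΔS = +0.15 psu (deep − shallow).
Δρ/ρ₀ = −αΔT + βΔS = 7.40 × 10⁻⁴ + 1.14 × 10⁻⁴ = 8.54 × 10⁻⁴, so Δρ ≈ 0.8745 kg m⁻³.
N² = (g/ρ₀)·Δρ/Δz = g·(Δρ/ρ₀)/Δz = 9.8 × 8.54 × 10⁻⁴ / 39 = 2.1459 × 10⁻⁴ s⁻².
N = √(2.1459 × 10⁻⁴) = 0.014649 rad s⁻¹ → T = 2π/N = 428.92 s = 7.1487 min ≈ 7.15 min.

7.15 min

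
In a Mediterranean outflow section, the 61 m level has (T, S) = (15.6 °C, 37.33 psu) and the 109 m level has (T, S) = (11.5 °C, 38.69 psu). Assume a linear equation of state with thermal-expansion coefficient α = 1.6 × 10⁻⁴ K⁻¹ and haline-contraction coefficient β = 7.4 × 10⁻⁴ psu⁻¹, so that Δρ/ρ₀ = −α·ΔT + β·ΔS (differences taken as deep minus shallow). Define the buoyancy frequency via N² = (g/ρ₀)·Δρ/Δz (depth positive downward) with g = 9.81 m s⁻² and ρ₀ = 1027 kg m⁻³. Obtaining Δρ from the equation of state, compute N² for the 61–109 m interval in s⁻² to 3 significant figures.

ΔT = -4.1 K, ΔS = +1.36 psu (deep − shallow).
Δρ/ρ₀ = −αΔT + βΔS = 6.56 × 10⁻⁴ + 1.0064 × 10⁻³ = 1.6624 × 10⁻³, so Δρ ≈ 1.707 kg m⁻³.
N² = (g/ρ₀)·Δρ/Δz = g·(Δρ/ρ₀)/Δz = 9.81 × 1.6624 × 10⁻³ / 48 = 3.3975 × 10⁻⁴ s⁻² ≈ 3.40 × 10⁻⁴ s⁻².

3.40 × 10⁻⁴ s⁻²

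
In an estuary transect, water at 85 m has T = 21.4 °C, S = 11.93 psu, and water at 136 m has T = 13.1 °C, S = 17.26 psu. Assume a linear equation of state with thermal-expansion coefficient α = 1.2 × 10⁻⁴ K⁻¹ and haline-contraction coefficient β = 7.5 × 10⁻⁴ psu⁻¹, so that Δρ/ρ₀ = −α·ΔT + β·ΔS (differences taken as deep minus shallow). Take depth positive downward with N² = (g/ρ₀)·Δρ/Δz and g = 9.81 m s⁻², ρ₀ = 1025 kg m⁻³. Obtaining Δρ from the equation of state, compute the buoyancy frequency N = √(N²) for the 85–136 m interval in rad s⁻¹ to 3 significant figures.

ΔT = -8.3 K, ΔS = +5.33 psu (deep − shallow).
Δρ/ρ₀ = −αΔT + βΔS = 9.96 × 10⁻⁴ + 3.9975 × 10⁻³ = 4.9935 × 10⁻³, so Δρ ≈ 5.118 kg m⁻³.
N² = (g/ρ₀)·Δρ/Δz = g·(Δρ/ρ₀)/Δz = 9.81 × 4.9935 × 10⁻³ / 51 = 9.6051 × 10⁻⁴ s⁻².
N = √(9.6051 × 10⁻⁴) = 0.030992 rad s⁻¹ ≈ 0.0310 rad s⁻¹.

0.0310 rad s⁻¹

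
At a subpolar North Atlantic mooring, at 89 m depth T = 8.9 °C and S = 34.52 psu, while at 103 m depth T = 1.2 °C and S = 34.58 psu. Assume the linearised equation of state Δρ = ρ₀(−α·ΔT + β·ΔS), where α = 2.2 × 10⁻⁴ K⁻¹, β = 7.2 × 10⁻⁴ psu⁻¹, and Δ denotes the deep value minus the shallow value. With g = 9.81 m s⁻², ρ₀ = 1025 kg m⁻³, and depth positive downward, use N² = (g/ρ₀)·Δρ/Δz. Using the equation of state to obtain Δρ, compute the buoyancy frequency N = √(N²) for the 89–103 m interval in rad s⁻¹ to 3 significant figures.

ΔT = -7.7 K, ΔS = +0.06 psu (deep − shallow).
Δρ/ρ₀ = −αΔT + βΔS = 1.694 × 10⁻³ + 4.32 × 10⁻⁵ = 1.7372 × 10⁻³, so Δρ ≈ 1.781 kg m⁻³.
N² = (g/ρ₀)·Δρ/Δz = g·(Δρ/ρ₀)/Δz = 9.81 × 1.7372 × 10⁻³ / 14 = 1.2173 × 10⁻³ s⁻².
N = √(1.2173 × 10⁻³) = 0.034890 rad s⁻¹ ≈ 0.0349 rad s⁻¹.

0.0349 rad s⁻¹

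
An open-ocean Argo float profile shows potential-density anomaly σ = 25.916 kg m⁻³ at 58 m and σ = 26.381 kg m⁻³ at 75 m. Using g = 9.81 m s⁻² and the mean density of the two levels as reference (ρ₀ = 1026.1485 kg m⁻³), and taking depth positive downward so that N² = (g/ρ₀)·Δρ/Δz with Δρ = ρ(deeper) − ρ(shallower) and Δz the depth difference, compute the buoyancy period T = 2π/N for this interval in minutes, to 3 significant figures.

6.48 min

Δρ = 1026.381 − 1025.916 = 0.465 kg m⁻³ over Δz = 75 − 58 = 17 m.
N² = (9.81/1026.1485) × (0.465/17) = 2.6149 × 10⁻⁴ s⁻².
N = √(2.6149 × 10⁻⁴) = 0.016171 rad s⁻¹, so T = 2π/N = 388.55 s = 6.4758 min ≈ 6.48 min.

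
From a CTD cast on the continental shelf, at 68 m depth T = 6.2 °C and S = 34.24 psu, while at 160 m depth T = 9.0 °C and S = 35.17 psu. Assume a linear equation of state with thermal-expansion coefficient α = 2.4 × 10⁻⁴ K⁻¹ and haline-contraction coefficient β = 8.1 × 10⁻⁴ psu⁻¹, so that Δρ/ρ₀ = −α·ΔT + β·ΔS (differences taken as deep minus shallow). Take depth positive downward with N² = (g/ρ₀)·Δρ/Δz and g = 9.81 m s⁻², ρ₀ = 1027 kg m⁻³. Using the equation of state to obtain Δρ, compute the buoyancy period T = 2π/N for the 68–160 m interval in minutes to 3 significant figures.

35.6 min

ΔT = +2.8 K, ΔS = +0.93 psu (deep − shallow).
Δρ/ρ₀ = −αΔT + βΔS = -6.72 × 10⁻⁴ + 7.533 × 10⁻⁴ = 8.13 × 10⁻⁵, so Δρ ≈ 0.08350 kg m⁻³.
N² = (g/ρ₀)·Δρ/Δz = g·(Δρ/ρ₀)/Δz = 9.81 × 8.13 × 10⁻⁵ / 92 = 8.6691 × 10⁻⁶ s⁻².
N = √(8.6691 × 10⁻⁶) = 2.9443 × 10⁻³ rad s⁻¹ → T = 2π/N = 2.1340 × 10³ s = 35.567 min ≈ 35.6 min.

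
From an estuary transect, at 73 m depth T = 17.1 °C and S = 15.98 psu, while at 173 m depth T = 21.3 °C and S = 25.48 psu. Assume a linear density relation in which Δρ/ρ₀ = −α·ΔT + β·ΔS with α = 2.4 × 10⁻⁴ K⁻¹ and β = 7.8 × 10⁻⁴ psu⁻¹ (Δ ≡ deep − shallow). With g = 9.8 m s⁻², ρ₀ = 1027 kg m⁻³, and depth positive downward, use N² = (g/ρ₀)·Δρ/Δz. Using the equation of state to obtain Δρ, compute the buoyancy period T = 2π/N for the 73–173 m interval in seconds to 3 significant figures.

251 s

ΔT = +4.2 K, ΔS = +9.50 psu (deep − shallow).
Δρ/ρ₀ = −αΔT + βΔS = -1.008 × 10⁻³ + 7.41 × 10⁻³ = 6.402 × 10⁻³, so Δρ ≈ 6.575 kg m⁻³.
N² = (g/ρ₀)·Δρ/Δz = g·(Δρ/ρ₀)/Δz = 9.8 × 6.402 × 10⁻³ / 100 = 6.2740 × 10⁻⁴ s⁻².
N = √(6.2740 × 10⁻⁴) = 0.025048 rad s⁻¹ → T = 2π/N = 250.85 s ≈ 251 s.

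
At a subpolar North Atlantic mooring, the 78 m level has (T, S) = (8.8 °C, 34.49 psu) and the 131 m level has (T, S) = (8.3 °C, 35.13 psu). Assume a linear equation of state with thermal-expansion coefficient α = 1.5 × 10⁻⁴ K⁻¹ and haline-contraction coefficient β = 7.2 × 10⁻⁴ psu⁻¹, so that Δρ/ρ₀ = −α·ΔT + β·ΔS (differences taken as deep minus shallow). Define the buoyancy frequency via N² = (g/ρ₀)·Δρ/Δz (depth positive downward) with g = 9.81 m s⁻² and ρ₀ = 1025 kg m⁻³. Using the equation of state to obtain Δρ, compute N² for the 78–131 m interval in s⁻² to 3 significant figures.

ΔT = -0.5 K, ΔS = +0.64 psu (deep − shallow).
Δρ/ρ₀ = −αΔT + βΔS = 7.50 × 10⁻⁵ + 4.608 × 10⁻⁴ = 5.358 × 10⁻⁴, so Δρ ≈ 0.5492 kg m⁻³.
N² = (g/ρ₀)·Δρ/Δz = g·(Δρ/ρ₀)/Δz = 9.81 × 5.358 × 10⁻⁴ / 53 = 9.9174 × 10⁻⁵ s⁻² ≈ 9.92 × 10⁻⁵ s⁻².

9.92 × 10⁻⁵ s⁻²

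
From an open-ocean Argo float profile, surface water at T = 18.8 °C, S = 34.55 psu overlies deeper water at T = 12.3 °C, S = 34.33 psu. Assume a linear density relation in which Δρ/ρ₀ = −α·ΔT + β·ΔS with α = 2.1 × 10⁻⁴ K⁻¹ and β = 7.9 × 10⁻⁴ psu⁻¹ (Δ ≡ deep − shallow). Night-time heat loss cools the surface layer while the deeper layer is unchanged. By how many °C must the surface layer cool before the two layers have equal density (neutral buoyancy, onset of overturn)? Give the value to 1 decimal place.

Neutral buoyancy requires Δρ = 0, i.e. −α(T_deep − T_surf′) + β(S_deep − S_surf) = 0.
T_surf′ = T_deep − (β/α)·ΔS = 12.3 − (7.9 × 10⁻⁴/2.1 × 10⁻⁴)·(-0.22) = 13.128 °C.
Cooling required: 18.8 − (13.128) = 5.672 °C.

5.7 °C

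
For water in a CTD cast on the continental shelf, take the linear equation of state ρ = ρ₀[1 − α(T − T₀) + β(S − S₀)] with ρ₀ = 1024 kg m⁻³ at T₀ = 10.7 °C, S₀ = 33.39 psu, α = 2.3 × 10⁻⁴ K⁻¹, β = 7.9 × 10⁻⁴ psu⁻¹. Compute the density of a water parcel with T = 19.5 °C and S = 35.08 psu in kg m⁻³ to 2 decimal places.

1023.29 kg m⁻³

T − T₀ = +8.8 K, S − S₀ = +1.69 psu.
Bracket = 1 − α·(+8.8) + β·(+1.69) = 1 + (-6.889 × 10⁻⁴) = 0.9993111.
ρ = 1024 × 0.9993111 = 1023.29 kg m⁻³.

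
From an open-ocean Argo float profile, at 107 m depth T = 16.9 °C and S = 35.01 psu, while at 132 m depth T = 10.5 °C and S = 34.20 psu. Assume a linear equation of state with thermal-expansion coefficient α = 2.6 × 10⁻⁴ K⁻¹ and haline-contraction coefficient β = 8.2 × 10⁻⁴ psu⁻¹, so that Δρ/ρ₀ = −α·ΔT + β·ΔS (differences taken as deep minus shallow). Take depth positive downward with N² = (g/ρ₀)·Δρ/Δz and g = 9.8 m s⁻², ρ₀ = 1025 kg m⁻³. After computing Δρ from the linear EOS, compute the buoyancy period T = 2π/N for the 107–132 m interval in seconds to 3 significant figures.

ΔT = -6.4 K, ΔS = -0.81 psu (deep − shallow).
Δρ/ρ₀ = −αΔT + βΔS = 1.664 × 10⁻³ − 6.642 × 10⁻⁴ = 9.998 × 10⁻⁴, so Δρ ≈ 1.025 kg m⁻³.
N² = (g/ρ₀)·Δρ/Δz = g·(Δρ/ρ₀)/Δz = 9.8 × 9.998 × 10⁻⁴ / 25 = 3.9192 × 10⁻⁴ s⁻².
N = √(3.9192 × 10⁻⁴) = 0.019797 rad s⁻¹ → T = 2π/N = 317.38 s ≈ 317 s.

317 s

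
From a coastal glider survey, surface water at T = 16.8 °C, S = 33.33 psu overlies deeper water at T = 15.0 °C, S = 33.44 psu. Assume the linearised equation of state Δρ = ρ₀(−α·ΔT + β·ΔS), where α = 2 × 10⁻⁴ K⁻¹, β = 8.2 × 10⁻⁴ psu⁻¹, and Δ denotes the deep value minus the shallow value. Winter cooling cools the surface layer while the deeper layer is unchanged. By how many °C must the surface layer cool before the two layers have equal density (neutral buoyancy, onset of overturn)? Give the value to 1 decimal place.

Neutral buoyancy requires Δρ = 0, i.e. −α(T_deep − T_surf′) + β(S_deep − S_surf) = 0.
T_surf′ = T_deep − (β/α)·ΔS = 15.0 − (8.2 × 10⁻⁴/2 × 10⁻⁴)·(+0.11) = 14.549 °C.
Cooling required: 16.8 − (14.549) = 2.251 °C.

2.3 °C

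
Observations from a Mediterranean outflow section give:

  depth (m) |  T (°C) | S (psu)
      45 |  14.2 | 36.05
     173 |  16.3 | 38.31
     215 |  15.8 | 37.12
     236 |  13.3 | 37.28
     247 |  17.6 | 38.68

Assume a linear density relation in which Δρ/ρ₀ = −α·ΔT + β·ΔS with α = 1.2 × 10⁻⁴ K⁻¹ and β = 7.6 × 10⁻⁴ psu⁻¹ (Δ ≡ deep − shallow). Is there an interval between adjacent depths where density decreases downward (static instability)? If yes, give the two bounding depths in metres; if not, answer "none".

Evaluate Δρ/ρ₀ = −αΔT + βΔS across each adjacent pair:
  45–173 m: −αΔT+βΔS = −(1.2 × 10⁻⁴)(+2.1)+(7.6 × 10⁻⁴)(+2.26) = 1.5 × 10⁻³ → stable
  173–215 m: −αΔT+βΔS = −(1.2 × 10⁻⁴)(-0.5)+(7.6 × 10⁻⁴)(-1.19) = -8.4 × 10⁻⁴ → UNSTABLE
  215–236 m: −αΔT+βΔS = −(1.2 × 10⁻⁴)(-2.5)+(7.6 × 10⁻⁴)(+0.16) = 4.2 × 10⁻⁴ → stable
  236–247 m: −αΔT+βΔS = −(1.2 × 10⁻⁴)(+4.3)+(7.6 × 10⁻⁴)(+1.40) = 5.5 × 10⁻⁴ → stable
The 173–215 m interval has Δρ < 0: lighter water underlies denser water.

173–215 m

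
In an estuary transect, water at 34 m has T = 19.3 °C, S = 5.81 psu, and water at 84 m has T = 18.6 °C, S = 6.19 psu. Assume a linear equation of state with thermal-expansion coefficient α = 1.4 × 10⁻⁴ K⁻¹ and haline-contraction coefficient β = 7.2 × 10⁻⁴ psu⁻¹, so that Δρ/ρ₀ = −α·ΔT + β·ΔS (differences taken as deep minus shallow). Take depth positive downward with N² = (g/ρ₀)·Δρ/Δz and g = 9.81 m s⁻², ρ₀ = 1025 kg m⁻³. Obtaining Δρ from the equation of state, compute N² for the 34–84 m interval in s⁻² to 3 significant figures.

7.29 × 10⁻⁵ s⁻²

ΔT = -0.7 K, ΔS = +0.38 psu (deep − shallow).
Δρ/ρ₀ = −αΔT + βΔS = 9.80 × 10⁻⁵ + 2.736 × 10⁻⁴ = 3.716 × 10⁻⁴, so Δρ ≈ 0.3809 kg m⁻³.
N² = (g/ρ₀)·Δρ/Δz = g·(Δρ/ρ₀)/Δz = 9.81 × 3.716 × 10⁻⁴ / 50 = 7.2908 × 10⁻⁵ s⁻² ≈ 7.29 × 10⁻⁵ s⁻².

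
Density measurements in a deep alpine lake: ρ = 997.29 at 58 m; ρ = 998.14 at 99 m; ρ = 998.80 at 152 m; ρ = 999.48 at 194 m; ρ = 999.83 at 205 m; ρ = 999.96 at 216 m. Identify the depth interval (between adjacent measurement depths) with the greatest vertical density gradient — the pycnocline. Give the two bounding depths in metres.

Compute the density gradient over each adjacent pair:
  58–99 m: Δρ/Δz = 0.85/41 = 0.021 kg m⁻⁴
  99–152 m: Δρ/Δz = 0.66/53 = 0.012 kg m⁻⁴
  152–194 m: Δρ/Δz = 0.68/42 = 0.016 kg m⁻⁴
  194–205 m: Δρ/Δz = 0.35/11 = 0.032 kg m⁻⁴
  205–216 m: Δρ/Δz = 0.13/11 = 0.012 kg m⁻⁴
The largest gradient is in the 194–205 m interval — the pycnocline.

194–205 m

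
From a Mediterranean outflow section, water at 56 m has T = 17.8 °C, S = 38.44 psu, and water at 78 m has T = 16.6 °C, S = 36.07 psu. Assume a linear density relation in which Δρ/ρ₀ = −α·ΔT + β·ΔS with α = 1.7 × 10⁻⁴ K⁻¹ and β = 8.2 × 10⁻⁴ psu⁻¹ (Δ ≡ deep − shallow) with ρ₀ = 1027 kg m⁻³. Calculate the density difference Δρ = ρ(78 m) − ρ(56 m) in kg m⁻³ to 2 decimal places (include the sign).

ΔT = -1.2 K, ΔS = -2.37 psu (deep − shallow).
Δρ/ρ₀ = −(1.7 × 10⁻⁴)(-1.2) + (8.2 × 10⁻⁴)(-2.37) = -1.7394 × 10⁻³.
Δρ = 1027 × (-1.7394 × 10⁻³) = -1.79 kg m⁻³.
Negative Δρ: lighter below, statically unstable.

-1.79 kg m⁻³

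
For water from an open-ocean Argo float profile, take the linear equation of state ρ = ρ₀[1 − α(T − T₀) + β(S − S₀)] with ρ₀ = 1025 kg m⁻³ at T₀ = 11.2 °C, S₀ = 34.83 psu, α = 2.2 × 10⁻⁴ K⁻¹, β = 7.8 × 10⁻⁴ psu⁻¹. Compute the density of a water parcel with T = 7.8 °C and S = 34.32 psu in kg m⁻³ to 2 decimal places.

1025.36 kg m⁻³

T − T₀ = -3.4 K, S − S₀ = -0.51 psu.
Bracket = 1 − α·(-3.4) + β·(-0.51) = 1 + (3.502 × 10⁻⁴) = 1.0003502.
ρ = 1025 × 1.0003502 = 1025.36 kg m⁻³.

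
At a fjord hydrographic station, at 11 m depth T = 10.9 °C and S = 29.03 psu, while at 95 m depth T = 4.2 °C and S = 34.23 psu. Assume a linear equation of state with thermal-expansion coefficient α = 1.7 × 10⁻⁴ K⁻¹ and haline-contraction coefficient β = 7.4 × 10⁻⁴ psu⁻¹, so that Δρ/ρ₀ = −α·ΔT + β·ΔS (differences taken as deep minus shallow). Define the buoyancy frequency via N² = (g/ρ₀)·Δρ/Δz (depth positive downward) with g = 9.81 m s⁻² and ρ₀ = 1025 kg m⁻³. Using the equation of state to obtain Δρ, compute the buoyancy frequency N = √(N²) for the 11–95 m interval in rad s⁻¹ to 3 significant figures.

0.0241 rad s⁻¹

ΔT = -6.7 K, ΔS = +5.20 psu (deep − shallow).
Δρ/ρ₀ = −αΔT + βΔS = 1.139 × 10⁻³ + 3.848 × 10⁻³ = 4.987 × 10⁻³, so Δρ ≈ 5.112 kg m⁻³.
N² = (g/ρ₀)·Δρ/Δz = g·(Δρ/ρ₀)/Δz = 9.81 × 4.987 × 10⁻³ / 84 = 5.8241 × 10⁻⁴ s⁻².
N = √(5.8241 × 10⁻⁴) = 0.024133 rad s⁻¹ ≈ 0.0241 rad s⁻¹.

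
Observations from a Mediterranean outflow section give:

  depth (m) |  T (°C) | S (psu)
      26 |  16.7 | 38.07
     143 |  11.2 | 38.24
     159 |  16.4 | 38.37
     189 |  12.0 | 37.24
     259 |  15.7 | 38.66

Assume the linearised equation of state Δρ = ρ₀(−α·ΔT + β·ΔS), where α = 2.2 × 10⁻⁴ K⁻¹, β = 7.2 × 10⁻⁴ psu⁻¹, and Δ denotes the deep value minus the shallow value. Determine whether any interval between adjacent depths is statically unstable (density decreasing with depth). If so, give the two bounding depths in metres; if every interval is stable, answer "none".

143–159 m

Evaluate Δρ/ρ₀ = −αΔT + βΔS across each adjacent pair:
  26–143 m: −αΔT+βΔS = −(2.2 × 10⁻⁴)(-5.5)+(7.2 × 10⁻⁴)(+0.17) = 1.3 × 10⁻³ → stable
  143–159 m: −αΔT+βΔS = −(2.2 × 10⁻⁴)(+5.2)+(7.2 × 10⁻⁴)(+0.13) = -1.1 × 10⁻³ → UNSTABLE
  159–189 m: −αΔT+βΔS = −(2.2 × 10⁻⁴)(-4.4)+(7.2 × 10⁻⁴)(-1.13) = 1.5 × 10⁻⁴ → stable
  189–259 m: −αΔT+βΔS = −(2.2 × 10⁻⁴)(+3.7)+(7.2 × 10⁻⁴)(+1.42) = 2.1 × 10⁻⁴ → stable
The 143–159 m interval has Δρ < 0: lighter water underlies denser water.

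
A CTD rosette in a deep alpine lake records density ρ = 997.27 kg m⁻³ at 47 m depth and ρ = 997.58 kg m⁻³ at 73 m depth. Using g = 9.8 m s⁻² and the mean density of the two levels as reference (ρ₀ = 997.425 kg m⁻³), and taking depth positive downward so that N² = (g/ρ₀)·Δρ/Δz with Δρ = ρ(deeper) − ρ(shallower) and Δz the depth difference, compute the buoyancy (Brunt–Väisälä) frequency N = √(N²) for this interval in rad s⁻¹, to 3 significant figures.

Δρ = 997.58 − 997.27 = 0.31 kg m⁻³ over Δz = 73 − 47 = 26 m.
N² = (9.8/997.425) × (0.31/26) = 1.1715 × 10⁻⁴ s⁻².
N = √(1.1715 × 10⁻⁴) = 0.010824 rad s⁻¹ ≈ 0.0108 rad s⁻¹.

0.0108 rad s⁻¹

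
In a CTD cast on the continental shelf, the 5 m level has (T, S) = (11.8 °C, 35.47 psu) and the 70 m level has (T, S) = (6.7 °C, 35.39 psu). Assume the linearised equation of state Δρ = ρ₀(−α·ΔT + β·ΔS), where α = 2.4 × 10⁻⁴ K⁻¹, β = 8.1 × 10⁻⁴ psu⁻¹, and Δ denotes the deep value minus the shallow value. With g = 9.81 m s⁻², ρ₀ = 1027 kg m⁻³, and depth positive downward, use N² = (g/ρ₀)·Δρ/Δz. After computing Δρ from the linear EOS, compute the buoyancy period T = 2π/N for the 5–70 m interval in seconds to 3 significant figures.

475 s

ΔT = -5.1 K, ΔS = -0.08 psu (deep − shallow).
Δρ/ρ₀ = −αΔT + βΔS = 1.224 × 10⁻³ − 6.48 × 10⁻⁵ = 1.1592 × 10⁻³, so Δρ ≈ 1.190 kg m⁻³.
N² = (g/ρ₀)·Δρ/Δz = g·(Δρ/ρ₀)/Δz = 9.81 × 1.1592 × 10⁻³ / 65 = 1.7495 × 10⁻⁴ s⁻².
N = √(1.7495 × 10⁻⁴) = 0.013227 rad s⁻¹ → T = 2π/N = 475.03 s ≈ 475 s.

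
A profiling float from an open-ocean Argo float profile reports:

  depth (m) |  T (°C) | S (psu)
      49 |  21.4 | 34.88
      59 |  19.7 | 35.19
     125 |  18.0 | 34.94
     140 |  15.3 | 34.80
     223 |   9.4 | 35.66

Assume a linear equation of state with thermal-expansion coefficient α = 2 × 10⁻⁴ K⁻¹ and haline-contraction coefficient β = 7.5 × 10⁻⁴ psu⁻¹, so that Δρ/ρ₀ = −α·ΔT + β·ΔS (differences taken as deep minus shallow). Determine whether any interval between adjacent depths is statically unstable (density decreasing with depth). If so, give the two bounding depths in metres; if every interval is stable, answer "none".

none

Evaluate Δρ/ρ₀ = −αΔT + βΔS across each adjacent pair:
  49–59 m: −αΔT+βΔS = −(2 × 10⁻⁴)(-1.7)+(7.5 × 10⁻⁴)(+0.31) = 5.7 × 10⁻⁴ → stable
  59–125 m: −αΔT+βΔS = −(2 × 10⁻⁴)(-1.7)+(7.5 × 10⁻⁴)(-0.25) = 1.5 × 10⁻⁴ → stable
  125–140 m: −αΔT+βΔS = −(2 × 10⁻⁴)(-2.7)+(7.5 × 10⁻⁴)(-0.14) = 4.4 × 10⁻⁴ → stable
  140–223 m: −αΔT+βΔS = −(2 × 10⁻⁴)(-5.9)+(7.5 × 10⁻⁴)(+0.86) = 1.8 × 10⁻³ → stable
Every interval has Δρ > 0: the column is stably stratified throughout.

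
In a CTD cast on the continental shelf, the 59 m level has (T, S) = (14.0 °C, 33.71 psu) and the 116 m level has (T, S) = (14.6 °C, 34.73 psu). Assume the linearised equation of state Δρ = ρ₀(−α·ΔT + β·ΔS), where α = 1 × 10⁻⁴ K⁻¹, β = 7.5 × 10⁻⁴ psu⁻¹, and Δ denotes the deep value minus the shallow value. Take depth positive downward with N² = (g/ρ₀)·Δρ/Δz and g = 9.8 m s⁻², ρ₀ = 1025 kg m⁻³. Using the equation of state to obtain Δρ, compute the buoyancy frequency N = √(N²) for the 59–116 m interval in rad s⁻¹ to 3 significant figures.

ΔT = +0.6 K, ΔS = +1.02 psu (deep − shallow).
Δρ/ρ₀ = −αΔT + βΔS = -6.00 × 10⁻⁵ + 7.65 × 10⁻⁴ = 7.05 × 10⁻⁴, so Δρ ≈ 0.7226 kg m⁻³.
N² = (g/ρ₀)·Δρ/Δz = g·(Δρ/ρ₀)/Δz = 9.8 × 7.05 × 10⁻⁴ / 57 = 1.2121 × 10⁻⁴ s⁻².
N = √(1.2121 × 10⁻⁴) = 0.011010 rad s⁻¹ ≈ 0.0110 rad s⁻¹.

0.0110 rad s⁻¹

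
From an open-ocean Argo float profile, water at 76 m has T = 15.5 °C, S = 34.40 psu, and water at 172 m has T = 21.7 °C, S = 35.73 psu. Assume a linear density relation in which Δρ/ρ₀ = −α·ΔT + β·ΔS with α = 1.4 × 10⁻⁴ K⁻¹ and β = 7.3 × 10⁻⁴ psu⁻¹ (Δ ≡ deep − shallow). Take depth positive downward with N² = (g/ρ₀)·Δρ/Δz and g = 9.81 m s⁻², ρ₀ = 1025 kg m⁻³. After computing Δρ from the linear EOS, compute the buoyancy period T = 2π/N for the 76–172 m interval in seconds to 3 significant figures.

1.94 × 10³ s

ΔT = +6.2 K, ΔS = +1.33 psu (deep − shallow).
Δρ/ρ₀ = −αΔT + βΔS = -8.68 × 10⁻⁴ + 9.709 × 10⁻⁴ = 1.029 × 10⁻⁴, so Δρ ≈ 0.1055 kg m⁻³.
N² = (g/ρ₀)·Δρ/Δz = g·(Δρ/ρ₀)/Δz = 9.81 × 1.029 × 10⁻⁴ / 96 = 1.0515 × 10⁻⁵ s⁻².
N = √(1.0515 × 10⁻⁵) = 3.2427 × 10⁻³ rad s⁻¹ → T = 2π/N = 1.9376 × 10³ s ≈ 1.94 × 10³ s.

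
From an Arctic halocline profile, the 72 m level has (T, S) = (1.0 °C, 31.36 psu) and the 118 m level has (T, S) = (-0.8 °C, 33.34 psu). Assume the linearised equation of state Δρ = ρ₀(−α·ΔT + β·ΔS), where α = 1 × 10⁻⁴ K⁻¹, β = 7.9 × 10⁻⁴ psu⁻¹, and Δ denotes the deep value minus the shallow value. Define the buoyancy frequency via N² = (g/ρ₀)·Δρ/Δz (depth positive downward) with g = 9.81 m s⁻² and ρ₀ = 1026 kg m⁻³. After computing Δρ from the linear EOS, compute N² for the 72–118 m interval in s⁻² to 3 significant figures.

3.72 × 10⁻⁴ s⁻²

ΔT = -1.8 K, ΔS = +1.98 psu (deep − shallow).
Δρ/ρ₀ = −αΔT + βΔS = 1.80 × 10⁻⁴ + 1.5642 × 10⁻³ = 1.7442 × 10⁻³, so Δρ ≈ 1.790 kg m⁻³.
N² = (g/ρ₀)·Δρ/Δz = g·(Δρ/ρ₀)/Δz = 9.81 × 1.7442 × 10⁻³ / 46 = 3.7197 × 10⁻⁴ s⁻² ≈ 3.72 × 10⁻⁴ s⁻².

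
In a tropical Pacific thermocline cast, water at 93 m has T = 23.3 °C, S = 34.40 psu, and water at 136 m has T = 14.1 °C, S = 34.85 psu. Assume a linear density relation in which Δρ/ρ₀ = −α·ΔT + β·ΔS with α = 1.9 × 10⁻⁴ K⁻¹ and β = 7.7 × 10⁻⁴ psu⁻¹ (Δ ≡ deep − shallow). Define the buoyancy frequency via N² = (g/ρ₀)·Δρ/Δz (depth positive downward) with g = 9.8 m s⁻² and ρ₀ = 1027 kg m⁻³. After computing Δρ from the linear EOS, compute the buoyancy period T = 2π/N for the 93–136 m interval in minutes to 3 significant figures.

4.79 min

ΔT = -9.2 K, ΔS = +0.45 psu (deep − shallow).
Δρ/ρ₀ = −αΔT + βΔS = 1.748 × 10⁻³ + 3.465 × 10⁻⁴ = 2.0945 × 10⁻³, so Δρ ≈ 2.151 kg m⁻³.
N² = (g/ρ₀)·Δρ/Δz = g·(Δρ/ρ₀)/Δz = 9.8 × 2.0945 × 10⁻³ / 43 = 4.7735 × 10⁻⁴ s⁻².
N = √(4.7735 × 10⁻⁴) = 0.021848 rad s⁻¹ → T = 2π/N = 287.59 s = 4.7932 min ≈ 4.79 min.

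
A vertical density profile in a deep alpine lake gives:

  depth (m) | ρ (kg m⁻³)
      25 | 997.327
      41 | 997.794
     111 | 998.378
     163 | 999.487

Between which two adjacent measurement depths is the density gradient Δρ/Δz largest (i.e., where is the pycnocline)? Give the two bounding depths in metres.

25–41 m

Compute the density gradient over each adjacent pair:
  25–41 m: Δρ/Δz = 0.467/16 = 0.029 kg m⁻⁴
  41–111 m: Δρ/Δz = 0.584/70 = 8.3 × 10⁻³ kg m⁻⁴
  111–163 m: Δρ/Δz = 1.109/52 = 0.021 kg m⁻⁴
The largest gradient is in the 25–41 m interval — the pycnocline.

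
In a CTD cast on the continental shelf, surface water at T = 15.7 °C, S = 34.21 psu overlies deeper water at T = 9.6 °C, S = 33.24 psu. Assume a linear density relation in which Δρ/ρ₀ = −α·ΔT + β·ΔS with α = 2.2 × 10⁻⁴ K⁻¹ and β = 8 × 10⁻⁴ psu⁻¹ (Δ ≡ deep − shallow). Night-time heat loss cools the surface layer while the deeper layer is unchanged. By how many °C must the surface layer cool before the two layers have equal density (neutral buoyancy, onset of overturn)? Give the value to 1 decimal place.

2.6 °C

Neutral buoyancy requires Δρ = 0, i.e. −α(T_deep − T_surf′) + β(S_deep − S_surf) = 0.
T_surf′ = T_deep − (β/α)·ΔS = 9.6 − (8 × 10⁻⁴/2.2 × 10⁻⁴)·(-0.97) = 13.127 °C.
Cooling required: 15.7 − (13.127) = 2.573 °C.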